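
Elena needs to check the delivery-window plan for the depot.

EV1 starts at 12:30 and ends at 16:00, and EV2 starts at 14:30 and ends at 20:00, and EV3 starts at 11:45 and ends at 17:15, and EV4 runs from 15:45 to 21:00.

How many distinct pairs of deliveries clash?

6

Sorted by start: EV3, EV1, EV2, EV4.
EV1 starts before EV3 ends → EV3 and EV1 overlap.
EV2 starts before EV3 ends → EV3 and EV2 overlap.
EV4 starts before EV3 ends → EV3 and EV4 overlap.
EV2 starts before EV1 ends → EV1 and EV2 overlap.
EV4 starts before EV1 ends → EV1 and EV4 overlap.
EV4 starts before EV2 ends → EV2 and EV4 overlap.
Overlapping pairs: EV1 & EV2, EV1 & EV3, EV1 & EV4, EV2 & EV3, EV2 & EV4, EV3 & EV4 — 6 in total.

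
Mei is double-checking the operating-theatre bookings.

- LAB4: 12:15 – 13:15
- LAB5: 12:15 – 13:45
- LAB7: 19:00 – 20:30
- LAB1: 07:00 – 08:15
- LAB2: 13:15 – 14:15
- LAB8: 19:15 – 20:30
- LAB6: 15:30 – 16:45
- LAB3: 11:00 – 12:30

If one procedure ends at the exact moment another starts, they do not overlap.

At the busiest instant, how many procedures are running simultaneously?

Sweep the timeline, counting +1 at each start and −1 at each end (ends before starts at a tie):
07:00 start LAB1 → 1
08:15 end LAB1 → 0
11:00 start LAB3 → 1
12:15 start LAB4 → 2
12:15 start LAB5 → 3
12:30 end LAB3 → 2
13:15 end LAB4 → 1
13:15 start LAB2 → 2
13:45 end LAB5 → 1
14:15 end LAB2 → 0
15:30 start LAB6 → 1
16:45 end LAB6 → 0
19:00 start LAB7 → 1
19:15 start LAB8 → 2
20:30 end LAB7 → 1
20:30 end LAB8 → 0
Peak is 3, at 12:15 (LAB3, LAB4, LAB5).

3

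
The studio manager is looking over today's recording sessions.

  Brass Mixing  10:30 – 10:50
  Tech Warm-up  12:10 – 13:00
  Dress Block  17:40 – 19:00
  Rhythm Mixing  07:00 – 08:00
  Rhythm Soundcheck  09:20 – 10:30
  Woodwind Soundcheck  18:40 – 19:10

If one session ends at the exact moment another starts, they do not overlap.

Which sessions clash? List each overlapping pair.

Dress Block & Woodwind Soundcheck

Sorted by start: Rhythm Mixing, Rhythm Soundcheck, Brass Mixing, Tech Warm-up, Dress Block, Woodwind Soundcheck.
Rhythm Soundcheck starts after Rhythm Mixing ends, so nothing later overlaps Rhythm Mixing either.
Brass Mixing starts exactly when Rhythm Soundcheck ends (back-to-back, no overlap), so nothing later overlaps Rhythm Soundcheck either.
Tech Warm-up starts after Brass Mixing ends, so nothing later overlaps Brass Mixing either.
Dress Block starts after Tech Warm-up ends, so nothing later overlaps Tech Warm-up either.
Woodwind Soundcheck starts before Dress Block ends → Dress Block and Woodwind Soundcheck overlap.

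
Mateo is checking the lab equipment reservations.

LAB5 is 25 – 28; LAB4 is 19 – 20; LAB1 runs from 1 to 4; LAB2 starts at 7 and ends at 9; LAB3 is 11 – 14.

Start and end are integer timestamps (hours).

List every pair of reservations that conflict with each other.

no overlapping pairs

Sorted by start: LAB1, LAB2, LAB3, LAB4, LAB5.
LAB2 starts after LAB1 ends; LAB1 is clear from here.
LAB3 starts after LAB2 ends; LAB2 is clear from here.
LAB4 starts after LAB3 ends; LAB3 is clear from here.
LAB5 starts after LAB4 ends.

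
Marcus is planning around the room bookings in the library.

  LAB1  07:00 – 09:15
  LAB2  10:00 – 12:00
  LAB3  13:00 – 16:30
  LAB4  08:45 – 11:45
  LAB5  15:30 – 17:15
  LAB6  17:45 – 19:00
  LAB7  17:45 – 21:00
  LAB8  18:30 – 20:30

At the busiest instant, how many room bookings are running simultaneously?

Sweep the timeline, counting +1 at each start and −1 at each end (ends before starts at a tie):
07:00 start LAB1 → 1
08:45 start LAB4 → 2
09:15 end LAB1 → 1
10:00 start LAB2 → 2
11:45 end LAB4 → 1
12:00 end LAB2 → 0
13:00 start LAB3 → 1
15:30 start LAB5 → 2
16:30 end LAB3 → 1
17:15 end LAB5 → 0
17:45 start LAB6 → 1
17:45 start LAB7 → 2
18:30 start LAB8 → 3
19:00 end LAB6 → 2
20:30 end LAB8 → 1
21:00 end LAB7 → 0
Peak is 3, at 18:30 (LAB6, LAB7, LAB8).

3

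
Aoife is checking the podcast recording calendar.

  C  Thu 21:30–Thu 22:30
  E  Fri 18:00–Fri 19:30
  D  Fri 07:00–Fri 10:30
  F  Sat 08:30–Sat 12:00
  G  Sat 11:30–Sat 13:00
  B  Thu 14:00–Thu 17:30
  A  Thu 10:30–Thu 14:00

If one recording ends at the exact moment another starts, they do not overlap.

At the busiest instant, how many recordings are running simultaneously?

2

Sweep the timeline, counting +1 at each start and −1 at each end (ends before starts at a tie):
Thu 10:30 start A → 1
Thu 14:00 end A → 0
Thu 14:00 start B → 1
Thu 17:30 end B → 0
Thu 21:30 start C → 1
Thu 22:30 end C → 0
Fri 07:00 start D → 1
Fri 10:30 end D → 0
Fri 18:00 start E → 1
Fri 19:30 end E → 0
Sat 08:30 start F → 1
Sat 11:30 start G → 2
Sat 12:00 end F → 1
Sat 13:00 end G → 0
Peak is 2, at Sat 11:30 (F, G).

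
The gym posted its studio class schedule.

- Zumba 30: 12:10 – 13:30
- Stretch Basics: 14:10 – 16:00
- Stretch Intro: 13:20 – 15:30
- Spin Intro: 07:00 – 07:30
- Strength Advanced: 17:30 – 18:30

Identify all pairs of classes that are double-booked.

Sorted by start: Spin Intro, Zumba 30, Stretch Intro, Stretch Basics, Strength Advanced.
Zumba 30 starts after Spin Intro ends — done with Spin Intro.
Stretch Intro starts before Zumba 30 ends → Zumba 30 and Stretch Intro overlap.
Stretch Basics starts after Zumba 30 ends — done with Zumba 30.
Stretch Basics starts before Stretch Intro ends → Stretch Intro and Stretch Basics overlap.
Strength Advanced starts after Stretch Intro ends.
Strength Advanced starts after Stretch Basics ends.

Stretch Basics & Stretch Intro, Stretch Intro & Zumba 30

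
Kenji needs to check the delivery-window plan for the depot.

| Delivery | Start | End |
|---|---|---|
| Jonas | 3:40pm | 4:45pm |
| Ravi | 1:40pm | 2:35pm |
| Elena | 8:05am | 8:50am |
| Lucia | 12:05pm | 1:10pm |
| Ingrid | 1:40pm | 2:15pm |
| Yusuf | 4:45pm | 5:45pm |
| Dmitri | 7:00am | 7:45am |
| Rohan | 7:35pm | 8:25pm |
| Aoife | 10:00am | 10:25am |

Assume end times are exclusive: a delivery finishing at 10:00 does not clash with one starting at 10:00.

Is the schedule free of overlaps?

No

Two intervals overlap when each starts before the other ends.
Sorted by start: Dmitri, Elena, Aoife, Lucia, Ingrid, Ravi, Jonas, Yusuf, Rohan.
Elena starts after Dmitri ends, so Dmitri has no further overlaps.
Aoife starts after Elena ends, so Elena has no further overlaps.
Lucia starts after Aoife ends, so Aoife has no further overlaps.
Ingrid starts after Lucia ends, so Lucia has no further overlaps.
Ravi starts before Ingrid ends → Ingrid and Ravi overlap.
That's a conflict, so the schedule is not conflict-free.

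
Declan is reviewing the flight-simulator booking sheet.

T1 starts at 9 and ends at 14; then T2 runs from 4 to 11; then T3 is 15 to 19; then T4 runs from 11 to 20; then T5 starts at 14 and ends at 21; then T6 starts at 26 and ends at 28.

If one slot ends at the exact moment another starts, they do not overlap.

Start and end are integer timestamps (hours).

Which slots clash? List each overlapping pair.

T1 & T2, T1 & T4, T3 & T4, T3 & T5, T4 & T5

Sorted by start: T2, T1, T4, T5, T3, T6.
T1 starts before T2 ends → T2 and T1 overlap.
T4 starts exactly when T2 ends (back-to-back, no overlap), so nothing later overlaps T2 either.
T4 starts before T1 ends → T1 and T4 overlap.
T5 starts exactly when T1 ends (back-to-back, no overlap), so nothing later overlaps T1 either.
T5 starts before T4 ends → T4 and T5 overlap.
T3 starts before T4 ends → T4 and T3 overlap.
T6 starts after T4 ends.
T3 starts before T5 ends → T5 and T3 overlap.
T6 starts after T5 ends.
T6 starts after T3 ends.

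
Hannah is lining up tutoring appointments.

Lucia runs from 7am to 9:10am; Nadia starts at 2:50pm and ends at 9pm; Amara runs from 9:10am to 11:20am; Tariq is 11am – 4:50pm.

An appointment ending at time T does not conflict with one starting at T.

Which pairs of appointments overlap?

Amara & Tariq, Nadia & Tariq

Two intervals overlap when each starts before the other ends.
Sorted by start: Lucia, Amara, Tariq, Nadia.
Amara starts exactly when Lucia ends (back-to-back, no overlap), so nothing later overlaps Lucia either.
Tariq starts before Amara ends → Amara and Tariq overlap.
Nadia starts after Amara ends.
Nadia starts before Tariq ends → Tariq and Nadia overlap.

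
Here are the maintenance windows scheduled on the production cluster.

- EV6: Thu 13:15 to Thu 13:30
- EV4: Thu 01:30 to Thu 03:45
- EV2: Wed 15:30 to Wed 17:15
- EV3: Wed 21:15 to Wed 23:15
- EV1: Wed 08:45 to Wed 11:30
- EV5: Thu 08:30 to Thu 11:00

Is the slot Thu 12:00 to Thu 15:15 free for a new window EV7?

No — it overlaps EV6

EV1: ends Wed 11:30 at or before EV7 starts Thu 12:00 → clear.
EV2: ends Wed 17:15 at or before EV7 starts Thu 12:00 → clear.
EV3: ends Wed 23:15 at or before EV7 starts Thu 12:00 → clear.
EV4: ends Thu 03:45 at or before EV7 starts Thu 12:00 → clear.
EV5: ends Thu 11:00 at or before EV7 starts Thu 12:00 → clear.
EV6: starts Thu 13:15 before EV7 ends Thu 15:15, and ends Thu 13:30 after EV7 starts Thu 12:00 → overlap.
EV7 overlaps EV6.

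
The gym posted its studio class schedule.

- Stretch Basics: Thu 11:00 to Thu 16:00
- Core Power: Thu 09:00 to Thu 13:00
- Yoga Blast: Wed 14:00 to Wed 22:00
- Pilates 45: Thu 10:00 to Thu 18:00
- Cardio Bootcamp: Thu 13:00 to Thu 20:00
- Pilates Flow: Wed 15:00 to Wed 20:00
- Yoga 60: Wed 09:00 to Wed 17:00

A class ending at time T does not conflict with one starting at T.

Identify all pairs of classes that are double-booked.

Cardio Bootcamp & Pilates 45, Cardio Bootcamp & Stretch Basics, Core Power & Pilates 45, Core Power & Stretch Basics, Pilates 45 & Stretch Basics, Pilates Flow & Yoga 60, Pilates Flow & Yoga Blast, Yoga 60 & Yoga Blast

Sorted by start: Yoga 60, Yoga Blast, Pilates Flow, Core Power, Pilates 45, Stretch Basics, Cardio Bootcamp.
Yoga Blast starts before Yoga 60 ends → Yoga 60 and Yoga Blast overlap.
Pilates Flow starts before Yoga 60 ends → Yoga 60 and Pilates Flow overlap.
Core Power starts after Yoga 60 ends, so nothing later overlaps Yoga 60 either.
Pilates Flow starts before Yoga Blast ends → Yoga Blast and Pilates Flow overlap.
Core Power starts after Yoga Blast ends, so nothing later overlaps Yoga Blast either.
Core Power starts after Pilates Flow ends, so nothing later overlaps Pilates Flow either.
Pilates 45 starts before Core Power ends → Core Power and Pilates 45 overlap.
Stretch Basics starts before Core Power ends → Core Power and Stretch Basics overlap.
Cardio Bootcamp starts exactly when Core Power ends (back-to-back, no overlap).
Stretch Basics starts before Pilates 45 ends → Pilates 45 and Stretch Basics overlap.
Cardio Bootcamp starts before Pilates 45 ends → Pilates 45 and Cardio Bootcamp overlap.
Cardio Bootcamp starts before Stretch Basics ends → Stretch Basics and Cardio Bootcamp overlap.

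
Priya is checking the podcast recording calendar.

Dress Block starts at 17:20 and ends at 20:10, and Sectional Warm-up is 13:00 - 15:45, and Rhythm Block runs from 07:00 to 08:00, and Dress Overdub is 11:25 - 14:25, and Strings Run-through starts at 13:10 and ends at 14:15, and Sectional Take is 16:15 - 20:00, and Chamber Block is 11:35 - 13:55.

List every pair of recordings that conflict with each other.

Sorted by start: Rhythm Block, Dress Overdub, Chamber Block, Sectional Warm-up, Strings Run-through, Sectional Take, Dress Block.
Dress Overdub starts after Rhythm Block ends, so Rhythm Block has no further overlaps.
Chamber Block starts before Dress Overdub ends → Dress Overdub and Chamber Block overlap.
Sectional Warm-up starts before Dress Overdub ends → Dress Overdub and Sectional Warm-up overlap.
Strings Run-through starts before Dress Overdub ends → Dress Overdub and Strings Run-through overlap.
Sectional Take starts after Dress Overdub ends, so Dress Overdub has no further overlaps.
Sectional Warm-up starts before Chamber Block ends → Chamber Block and Sectional Warm-up overlap.
Strings Run-through starts before Chamber Block ends → Chamber Block and Strings Run-through overlap.
Sectional Take starts after Chamber Block ends, so Chamber Block has no further overlaps.
Strings Run-through starts before Sectional Warm-up ends → Sectional Warm-up and Strings Run-through overlap.
Sectional Take starts after Sectional Warm-up ends, so Sectional Warm-up has no further overlaps.
Sectional Take starts after Strings Run-through ends, so Strings Run-through has no further overlaps.
Dress Block starts before Sectional Take ends → Sectional Take and Dress Block overlap.

Chamber Block & Dress Overdub, Chamber Block & Sectional Warm-up, Chamber Block & Strings Run-through, Dress Block & Sectional Take, Dress Overdub & Sectional Warm-up, Dress Overdub & Strings Run-through, Sectional Warm-up & Strings Run-through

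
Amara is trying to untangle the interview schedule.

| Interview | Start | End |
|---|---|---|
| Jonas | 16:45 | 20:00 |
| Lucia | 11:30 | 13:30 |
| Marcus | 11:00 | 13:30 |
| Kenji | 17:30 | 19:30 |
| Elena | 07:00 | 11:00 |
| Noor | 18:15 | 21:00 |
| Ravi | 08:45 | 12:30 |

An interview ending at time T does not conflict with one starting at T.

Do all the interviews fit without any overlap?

Sorted by start: Elena, Ravi, Marcus, Lucia, Jonas, Kenji, Noor.
Ravi starts before Elena ends → Elena and Ravi overlap.
That's a conflict, so the schedule is not conflict-free.

No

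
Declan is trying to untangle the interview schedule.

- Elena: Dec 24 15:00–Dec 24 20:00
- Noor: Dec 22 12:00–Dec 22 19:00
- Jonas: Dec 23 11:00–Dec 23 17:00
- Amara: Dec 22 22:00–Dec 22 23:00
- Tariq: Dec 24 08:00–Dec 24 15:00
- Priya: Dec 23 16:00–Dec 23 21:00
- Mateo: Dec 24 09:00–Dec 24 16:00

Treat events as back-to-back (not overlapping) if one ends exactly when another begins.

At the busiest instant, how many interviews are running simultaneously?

2

Sweep the timeline, counting +1 at each start and −1 at each end (ends before starts at a tie):
Dec 22 12:00 start Noor → 1
Dec 22 19:00 end Noor → 0
Dec 22 22:00 start Amara → 1
Dec 22 23:00 end Amara → 0
Dec 23 11:00 start Jonas → 1
Dec 23 16:00 start Priya → 2
Dec 23 17:00 end Jonas → 1
Dec 23 21:00 end Priya → 0
Dec 24 08:00 start Tariq → 1
Dec 24 09:00 start Mateo → 2
Dec 24 15:00 end Tariq → 1
Dec 24 15:00 start Elena → 2
Dec 24 16:00 end Mateo → 1
Dec 24 20:00 end Elena → 0
Peak is 2, at Dec 23 16:00 (Jonas, Priya).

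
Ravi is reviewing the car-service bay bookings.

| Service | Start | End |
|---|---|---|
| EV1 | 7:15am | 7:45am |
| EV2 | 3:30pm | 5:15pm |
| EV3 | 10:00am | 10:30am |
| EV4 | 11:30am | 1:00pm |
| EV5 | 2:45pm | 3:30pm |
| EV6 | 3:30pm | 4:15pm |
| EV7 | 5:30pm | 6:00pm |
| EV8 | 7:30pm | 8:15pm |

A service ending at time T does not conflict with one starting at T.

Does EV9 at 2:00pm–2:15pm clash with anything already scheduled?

No — it doesn't clash with anything

EV1: ends 7:45am at or before EV9 starts 2:00pm → clear.
EV3: ends 10:30am at or before EV9 starts 2:00pm → clear.
EV4: ends 1:00pm at or before EV9 starts 2:00pm → clear.
EV5: starts 2:45pm at or after EV9 ends 2:15pm → clear.
EV2: starts 3:30pm at or after EV9 ends 2:15pm → clear.
EV6: starts 3:30pm at or after EV9 ends 2:15pm → clear.
EV7: starts 5:30pm at or after EV9 ends 2:15pm → clear.
EV8: starts 7:30pm at or after EV9 ends 2:15pm → clear.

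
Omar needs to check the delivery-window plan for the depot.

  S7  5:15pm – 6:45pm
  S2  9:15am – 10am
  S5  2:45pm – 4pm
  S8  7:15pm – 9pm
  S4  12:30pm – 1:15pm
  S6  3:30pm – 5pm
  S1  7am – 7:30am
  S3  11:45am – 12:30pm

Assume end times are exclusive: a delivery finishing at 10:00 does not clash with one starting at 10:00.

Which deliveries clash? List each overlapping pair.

Sorted by start: S1, S2, S3, S4, S5, S6, S7, S8.
S2 starts after S1 ends, so S1 has no further overlaps.
S3 starts after S2 ends, so S2 has no further overlaps.
S4 starts exactly when S3 ends (back-to-back, no overlap), so S3 has no further overlaps.
S5 starts after S4 ends, so S4 has no further overlaps.
S6 starts before S5 ends → S5 and S6 overlap.
S7 starts after S5 ends, so S5 has no further overlaps.
S7 starts after S6 ends, so S6 has no further overlaps.
S8 starts after S7 ends.

S5 & S6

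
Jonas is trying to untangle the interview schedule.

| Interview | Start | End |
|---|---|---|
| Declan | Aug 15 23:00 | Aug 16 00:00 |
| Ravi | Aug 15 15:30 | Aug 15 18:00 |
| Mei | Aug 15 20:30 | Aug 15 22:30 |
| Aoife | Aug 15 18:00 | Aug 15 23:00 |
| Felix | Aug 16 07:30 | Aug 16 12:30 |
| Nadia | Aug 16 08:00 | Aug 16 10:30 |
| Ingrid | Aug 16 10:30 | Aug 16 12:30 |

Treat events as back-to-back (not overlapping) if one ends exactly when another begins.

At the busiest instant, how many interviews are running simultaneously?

Sweep the timeline, counting +1 at each start and −1 at each end (ends before starts at a tie):
Aug 15 15:30 start Ravi → 1
Aug 15 18:00 end Ravi → 0
Aug 15 18:00 start Aoife → 1
Aug 15 20:30 start Mei → 2
Aug 15 22:30 end Mei → 1
Aug 15 23:00 end Aoife → 0
Aug 15 23:00 start Declan → 1
Aug 16 00:00 end Declan → 0
Aug 16 07:30 start Felix → 1
Aug 16 08:00 start Nadia → 2
Aug 16 10:30 end Nadia → 1
Aug 16 10:30 start Ingrid → 2
Aug 16 12:30 end Felix → 1
Aug 16 12:30 end Ingrid → 0
Peak is 2, at Aug 15 20:30 (Aoife, Mei).

2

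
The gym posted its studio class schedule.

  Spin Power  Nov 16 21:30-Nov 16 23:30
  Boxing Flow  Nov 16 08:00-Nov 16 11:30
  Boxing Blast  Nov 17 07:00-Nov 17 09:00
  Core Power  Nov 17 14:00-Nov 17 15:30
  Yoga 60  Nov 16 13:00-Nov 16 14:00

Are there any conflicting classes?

Check each pair: they overlap iff neither finishes before the other starts.
Sorted by start: Boxing Flow, Yoga 60, Spin Power, Boxing Blast, Core Power.
Yoga 60 starts after Boxing Flow ends, so nothing later overlaps Boxing Flow either.
Spin Power starts after Yoga 60 ends, so nothing later overlaps Yoga 60 either.
Boxing Blast starts after Spin Power ends, so nothing later overlaps Spin Power either.
Core Power starts after Boxing Blast ends.
Every pair is clear; the schedule has no overlaps.

No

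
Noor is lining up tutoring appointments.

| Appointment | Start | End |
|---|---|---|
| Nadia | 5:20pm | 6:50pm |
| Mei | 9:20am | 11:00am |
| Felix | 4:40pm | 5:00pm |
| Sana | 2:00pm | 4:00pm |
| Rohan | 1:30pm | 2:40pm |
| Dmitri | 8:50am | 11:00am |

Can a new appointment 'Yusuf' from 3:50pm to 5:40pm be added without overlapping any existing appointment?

Dmitri: ends 11:00am at or before Yusuf starts 3:50pm → clear.
Mei: ends 11:00am at or before Yusuf starts 3:50pm → clear.
Rohan: ends 2:40pm at or before Yusuf starts 3:50pm → clear.
Sana: starts 2:00pm before Yusuf ends 5:40pm, and ends 4:00pm after Yusuf starts 3:50pm → overlap.
Felix: starts 4:40pm before Yusuf ends 5:40pm, and ends 5:00pm after Yusuf starts 3:50pm → overlap.
Nadia: starts 5:20pm before Yusuf ends 5:40pm, and ends 6:50pm after Yusuf starts 3:50pm → overlap.
Yusuf overlaps Sana, Nadia, Felix.

No — it overlaps Felix, Nadia, Sana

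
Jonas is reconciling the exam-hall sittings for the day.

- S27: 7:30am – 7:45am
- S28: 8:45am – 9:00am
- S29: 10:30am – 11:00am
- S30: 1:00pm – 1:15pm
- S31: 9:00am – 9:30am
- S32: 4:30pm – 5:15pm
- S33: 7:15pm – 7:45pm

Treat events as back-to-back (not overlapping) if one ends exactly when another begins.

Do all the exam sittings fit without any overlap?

Check each pair: they overlap iff neither finishes before the other starts.
Sorted by start: S27, S28, S31, S29, S30, S32, S33.
S28 starts after S27 ends; S27 is clear from here.
S31 starts exactly when S28 ends (back-to-back, no overlap); S28 is clear from here.
S29 starts after S31 ends; S31 is clear from here.
S30 starts after S29 ends; S29 is clear from here.
S32 starts after S30 ends; S30 is clear from here.
S33 starts after S32 ends.
Every pair is clear; the schedule has no overlaps.

Yes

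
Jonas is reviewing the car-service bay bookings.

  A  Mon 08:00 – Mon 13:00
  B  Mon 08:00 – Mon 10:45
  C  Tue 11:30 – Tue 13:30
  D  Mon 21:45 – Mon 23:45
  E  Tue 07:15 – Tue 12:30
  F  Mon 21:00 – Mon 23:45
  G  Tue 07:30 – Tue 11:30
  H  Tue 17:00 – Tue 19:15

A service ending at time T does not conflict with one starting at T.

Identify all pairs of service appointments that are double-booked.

Sorted by start: A, B, F, D, E, G, C, H.
B starts before A ends → A and B overlap.
F starts after A ends, so nothing later overlaps A either.
F starts after B ends, so nothing later overlaps B either.
D starts before F ends → F and D overlap.
E starts after F ends, so nothing later overlaps F either.
E starts after D ends, so nothing later overlaps D either.
G starts before E ends → E and G overlap.
C starts before E ends → E and C overlap.
H starts after E ends.
C starts exactly when G ends (back-to-back, no overlap), so nothing later overlaps G either.
H starts after C ends.

A & B, C & E, D & F, E & G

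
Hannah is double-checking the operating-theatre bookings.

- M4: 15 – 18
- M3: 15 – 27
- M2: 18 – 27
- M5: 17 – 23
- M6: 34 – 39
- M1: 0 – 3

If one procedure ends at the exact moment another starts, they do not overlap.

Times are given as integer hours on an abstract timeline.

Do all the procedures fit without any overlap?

No

Two intervals overlap when each starts before the other ends.
Sorted by start: M1, M3, M4, M5, M2, M6.
M3 starts after M1 ends — done with M1.
M4 starts before M3 ends → M3 and M4 overlap.
That's a conflict, so the schedule is not conflict-free.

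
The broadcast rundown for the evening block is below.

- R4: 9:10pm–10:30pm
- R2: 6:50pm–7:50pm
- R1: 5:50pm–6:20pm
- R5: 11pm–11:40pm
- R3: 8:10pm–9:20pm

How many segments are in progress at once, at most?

Sort all start/end points and keep a running count:
5:50pm start R1 → 1
6:20pm end R1 → 0
6:50pm start R2 → 1
7:50pm end R2 → 0
8:10pm start R3 → 1
9:10pm start R4 → 2
9:20pm end R3 → 1
10:30pm end R4 → 0
11pm start R5 → 1
11:40pm end R5 → 0
Peak is 2, at 9:10pm (R3, R4).

2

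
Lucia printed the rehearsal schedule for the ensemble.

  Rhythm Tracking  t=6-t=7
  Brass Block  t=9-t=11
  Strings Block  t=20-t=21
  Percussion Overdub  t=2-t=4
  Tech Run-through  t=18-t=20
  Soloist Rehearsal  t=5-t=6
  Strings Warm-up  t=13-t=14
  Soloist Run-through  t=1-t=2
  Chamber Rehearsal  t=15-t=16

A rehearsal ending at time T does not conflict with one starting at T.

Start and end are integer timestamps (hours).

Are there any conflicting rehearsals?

Sorted by start: Soloist Run-through, Percussion Overdub, Soloist Rehearsal, Rhythm Tracking, Brass Block, Strings Warm-up, Chamber Rehearsal, Tech Run-through, Strings Block.
Percussion Overdub starts exactly when Soloist Run-through ends (back-to-back, no overlap); Soloist Run-through is clear from here.
Soloist Rehearsal starts after Percussion Overdub ends; Percussion Overdub is clear from here.
Rhythm Tracking starts exactly when Soloist Rehearsal ends (back-to-back, no overlap); Soloist Rehearsal is clear from here.
Brass Block starts after Rhythm Tracking ends; Rhythm Tracking is clear from here.
Strings Warm-up starts after Brass Block ends; Brass Block is clear from here.
Chamber Rehearsal starts after Strings Warm-up ends; Strings Warm-up is clear from here.
Tech Run-through starts after Chamber Rehearsal ends; Chamber Rehearsal is clear from here.
Strings Block starts exactly when Tech Run-through ends (back-to-back, no overlap).
Every pair is clear; the schedule has no overlaps.

No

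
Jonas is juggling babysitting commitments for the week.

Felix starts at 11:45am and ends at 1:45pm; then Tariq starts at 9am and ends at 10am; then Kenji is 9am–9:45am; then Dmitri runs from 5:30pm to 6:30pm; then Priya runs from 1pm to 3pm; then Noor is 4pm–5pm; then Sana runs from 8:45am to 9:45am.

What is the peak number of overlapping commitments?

Walk through starts and ends in time order (an end at T is processed before a start at T):
8:45am start Sana → 1
9am start Kenji → 2
9am start Tariq → 3
9:45am end Kenji → 2
9:45am end Sana → 1
10am end Tariq → 0
11:45am start Felix → 1
1pm start Priya → 2
1:45pm end Felix → 1
3pm end Priya → 0
4pm start Noor → 1
5pm end Noor → 0
5:30pm start Dmitri → 1
6:30pm end Dmitri → 0
Peak is 3, at 9am (Kenji, Sana, Tariq).

3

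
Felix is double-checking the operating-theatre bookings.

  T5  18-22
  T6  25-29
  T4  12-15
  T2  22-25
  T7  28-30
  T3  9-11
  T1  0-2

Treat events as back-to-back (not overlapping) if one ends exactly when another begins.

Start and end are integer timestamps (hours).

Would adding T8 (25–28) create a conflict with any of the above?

Yes — it overlaps T6

T1: ends 2 at or before T8 starts 25 → clear.
T3: ends 11 at or before T8 starts 25 → clear.
T4: ends 15 at or before T8 starts 25 → clear.
T5: ends 22 at or before T8 starts 25 → clear.
T2: ends 25 at or before T8 starts 25 → clear.
T6: starts 25 before T8 ends 28, and ends 29 after T8 starts 25 → overlap.
T7: starts 28 at or after T8 ends 28 → clear.
T8 overlaps T6.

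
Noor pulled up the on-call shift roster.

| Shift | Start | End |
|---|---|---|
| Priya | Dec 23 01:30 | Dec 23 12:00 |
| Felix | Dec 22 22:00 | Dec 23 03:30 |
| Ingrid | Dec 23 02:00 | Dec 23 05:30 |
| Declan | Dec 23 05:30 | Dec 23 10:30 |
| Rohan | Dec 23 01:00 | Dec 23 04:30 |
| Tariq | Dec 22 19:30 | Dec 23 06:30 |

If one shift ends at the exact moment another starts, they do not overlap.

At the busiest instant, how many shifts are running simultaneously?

Sweep the timeline, counting +1 at each start and −1 at each end (ends before starts at a tie):
Dec 22 19:30 start Tariq → 1
Dec 22 22:00 start Felix → 2
Dec 23 01:00 start Rohan → 3
Dec 23 01:30 start Priya → 4
Dec 23 02:00 start Ingrid → 5
Dec 23 03:30 end Felix → 4
Dec 23 04:30 end Rohan → 3
Dec 23 05:30 end Ingrid → 2
Dec 23 05:30 start Declan → 3
Dec 23 06:30 end Tariq → 2
Dec 23 10:30 end Declan → 1
Dec 23 12:00 end Priya → 0
Peak is 5, at Dec 23 02:00 (Felix, Ingrid, Priya, Rohan, Tariq).

5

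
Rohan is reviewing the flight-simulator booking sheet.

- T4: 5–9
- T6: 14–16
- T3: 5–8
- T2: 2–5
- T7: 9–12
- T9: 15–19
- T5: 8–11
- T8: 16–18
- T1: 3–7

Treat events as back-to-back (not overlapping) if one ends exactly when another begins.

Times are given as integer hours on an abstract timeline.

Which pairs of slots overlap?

T1 & T2, T1 & T3, T1 & T4, T3 & T4, T4 & T5, T5 & T7, T6 & T9, T8 & T9

Check each pair: they overlap iff neither finishes before the other starts.
Sorted by start: T2, T1, T3, T4, T5, T7, T6, T9, T8.
T1 starts before T2 ends → T2 and T1 overlap.
T3 starts exactly when T2 ends (back-to-back, no overlap), so T2 has no further overlaps.
T3 starts before T1 ends → T1 and T3 overlap.
T4 starts before T1 ends → T1 and T4 overlap.
T5 starts after T1 ends, so T1 has no further overlaps.
T4 starts before T3 ends → T3 and T4 overlap.
T5 starts exactly when T3 ends (back-to-back, no overlap), so T3 has no further overlaps.
T5 starts before T4 ends → T4 and T5 overlap.
T7 starts exactly when T4 ends (back-to-back, no overlap), so T4 has no further overlaps.
T7 starts before T5 ends → T5 and T7 overlap.
T6 starts after T5 ends, so T5 has no further overlaps.
T6 starts after T7 ends, so T7 has no further overlaps.
T9 starts before T6 ends → T6 and T9 overlap.
T8 starts exactly when T6 ends (back-to-back, no overlap).
T8 starts before T9 ends → T9 and T8 overlap.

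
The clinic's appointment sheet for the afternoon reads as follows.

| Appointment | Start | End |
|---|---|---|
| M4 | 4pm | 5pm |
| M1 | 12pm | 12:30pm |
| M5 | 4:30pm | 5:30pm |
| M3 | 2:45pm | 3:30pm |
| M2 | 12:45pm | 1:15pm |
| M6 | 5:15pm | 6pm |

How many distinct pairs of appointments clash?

Two intervals overlap when each starts before the other ends.
Sorted by start: M1, M2, M3, M4, M5, M6.
M2 starts after M1 ends — done with M1.
M3 starts after M2 ends — done with M2.
M4 starts after M3 ends — done with M3.
M5 starts before M4 ends → M4 and M5 overlap.
M6 starts after M4 ends.
M6 starts before M5 ends → M5 and M6 overlap.
Overlapping pairs: M4 & M5, M5 & M6 — 2 in total.

2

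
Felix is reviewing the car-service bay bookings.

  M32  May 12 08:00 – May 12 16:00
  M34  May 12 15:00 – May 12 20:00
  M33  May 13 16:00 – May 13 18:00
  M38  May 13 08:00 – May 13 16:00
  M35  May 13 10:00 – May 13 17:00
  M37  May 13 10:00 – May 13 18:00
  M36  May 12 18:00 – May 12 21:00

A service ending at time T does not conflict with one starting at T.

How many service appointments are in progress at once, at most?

3

Sweep the timeline, counting +1 at each start and −1 at each end (ends before starts at a tie):
May 12 08:00 start M32 → 1
May 12 15:00 start M34 → 2
May 12 16:00 end M32 → 1
May 12 18:00 start M36 → 2
May 12 20:00 end M34 → 1
May 12 21:00 end M36 → 0
May 13 08:00 start M38 → 1
May 13 10:00 start M35 → 2
May 13 10:00 start M37 → 3
May 13 16:00 end M38 → 2
May 13 16:00 start M33 → 3
May 13 17:00 end M35 → 2
May 13 18:00 end M33 → 1
May 13 18:00 end M37 → 0
Peak is 3, at May 13 10:00 (M35, M37, M38).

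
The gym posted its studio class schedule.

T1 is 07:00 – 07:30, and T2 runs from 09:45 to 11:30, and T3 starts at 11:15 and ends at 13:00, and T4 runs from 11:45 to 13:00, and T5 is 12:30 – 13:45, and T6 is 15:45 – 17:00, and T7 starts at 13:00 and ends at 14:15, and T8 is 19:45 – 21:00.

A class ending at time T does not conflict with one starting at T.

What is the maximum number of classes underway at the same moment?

Walk through starts and ends in time order (an end at T is processed before a start at T):
07:00 start T1 → 1
07:30 end T1 → 0
09:45 start T2 → 1
11:15 start T3 → 2
11:30 end T2 → 1
11:45 start T4 → 2
12:30 start T5 → 3
13:00 end T3 → 2
13:00 end T4 → 1
13:00 start T7 → 2
13:45 end T5 → 1
14:15 end T7 → 0
15:45 start T6 → 1
17:00 end T6 → 0
19:45 start T8 → 1
21:00 end T8 → 0
Peak is 3, at 12:30 (T3, T4, T5).

3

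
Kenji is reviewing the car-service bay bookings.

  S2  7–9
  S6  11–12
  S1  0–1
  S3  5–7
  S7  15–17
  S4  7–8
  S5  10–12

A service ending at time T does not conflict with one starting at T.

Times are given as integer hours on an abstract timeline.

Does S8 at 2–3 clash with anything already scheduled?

S1: ends 1 at or before S8 starts 2 → clear.
S3: starts 5 at or after S8 ends 3 → clear.
S2: starts 7 at or after S8 ends 3 → clear.
S4: starts 7 at or after S8 ends 3 → clear.
S5: starts 10 at or after S8 ends 3 → clear.
S6: starts 11 at or after S8 ends 3 → clear.
S7: starts 15 at or after S8 ends 3 → clear.

No — it doesn't clash with anything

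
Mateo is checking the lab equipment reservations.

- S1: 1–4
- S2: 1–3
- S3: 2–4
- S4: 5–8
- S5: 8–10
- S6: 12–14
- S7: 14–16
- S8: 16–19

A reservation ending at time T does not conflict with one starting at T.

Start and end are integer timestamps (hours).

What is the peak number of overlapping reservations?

3

Sweep the timeline, counting +1 at each start and −1 at each end (ends before starts at a tie):
1 start S1 → 1
1 start S2 → 2
2 start S3 → 3
3 end S2 → 2
4 end S1 → 1
4 end S3 → 0
5 start S4 → 1
8 end S4 → 0
8 start S5 → 1
10 end S5 → 0
12 start S6 → 1
14 end S6 → 0
14 start S7 → 1
16 end S7 → 0
16 start S8 → 1
19 end S8 → 0
Peak is 3, at 2 (S1, S2, S3).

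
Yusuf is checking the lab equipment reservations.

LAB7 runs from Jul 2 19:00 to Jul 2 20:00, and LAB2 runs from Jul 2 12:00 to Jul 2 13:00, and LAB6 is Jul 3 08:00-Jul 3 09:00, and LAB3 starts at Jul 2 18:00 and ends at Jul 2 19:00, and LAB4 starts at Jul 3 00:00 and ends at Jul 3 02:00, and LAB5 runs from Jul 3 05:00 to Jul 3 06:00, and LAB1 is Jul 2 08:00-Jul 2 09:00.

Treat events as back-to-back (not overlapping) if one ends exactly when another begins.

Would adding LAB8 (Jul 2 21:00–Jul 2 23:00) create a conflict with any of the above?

LAB1: ends Jul 2 09:00 at or before LAB8 starts Jul 2 21:00 → clear.
LAB2: ends Jul 2 13:00 at or before LAB8 starts Jul 2 21:00 → clear.
LAB3: ends Jul 2 19:00 at or before LAB8 starts Jul 2 21:00 → clear.
LAB7: ends Jul 2 20:00 at or before LAB8 starts Jul 2 21:00 → clear.
LAB4: starts Jul 3 00:00 at or after LAB8 ends Jul 2 23:00 → clear.
LAB5: starts Jul 3 05:00 at or after LAB8 ends Jul 2 23:00 → clear.
LAB6: starts Jul 3 08:00 at or after LAB8 ends Jul 2 23:00 → clear.

No — it doesn't clash with anything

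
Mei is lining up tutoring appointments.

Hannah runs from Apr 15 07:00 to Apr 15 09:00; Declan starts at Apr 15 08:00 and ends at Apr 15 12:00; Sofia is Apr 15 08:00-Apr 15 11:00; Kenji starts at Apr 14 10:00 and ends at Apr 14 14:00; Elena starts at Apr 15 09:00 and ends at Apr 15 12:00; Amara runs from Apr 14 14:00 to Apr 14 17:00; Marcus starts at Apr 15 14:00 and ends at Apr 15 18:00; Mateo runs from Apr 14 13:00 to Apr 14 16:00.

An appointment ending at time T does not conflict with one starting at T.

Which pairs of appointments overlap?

Check each pair: they overlap iff neither finishes before the other starts.
Sorted by start: Kenji, Mateo, Amara, Hannah, Sofia, Declan, Elena, Marcus.
Mateo starts before Kenji ends → Kenji and Mateo overlap.
Amara starts exactly when Kenji ends (back-to-back, no overlap); Kenji is clear from here.
Amara starts before Mateo ends → Mateo and Amara overlap.
Hannah starts after Mateo ends; Mateo is clear from here.
Hannah starts after Amara ends; Amara is clear from here.
Sofia starts before Hannah ends → Hannah and Sofia overlap.
Declan starts before Hannah ends → Hannah and Declan overlap.
Elena starts exactly when Hannah ends (back-to-back, no overlap); Hannah is clear from here.
Declan starts before Sofia ends → Sofia and Declan overlap.
Elena starts before Sofia ends → Sofia and Elena overlap.
Marcus starts after Sofia ends.
Elena starts before Declan ends → Declan and Elena overlap.
Marcus starts after Declan ends.
Marcus starts after Elena ends.

Amara & Mateo, Declan & Elena, Declan & Hannah, Declan & Sofia, Elena & Sofia, Hannah & Sofia, Kenji & Mateo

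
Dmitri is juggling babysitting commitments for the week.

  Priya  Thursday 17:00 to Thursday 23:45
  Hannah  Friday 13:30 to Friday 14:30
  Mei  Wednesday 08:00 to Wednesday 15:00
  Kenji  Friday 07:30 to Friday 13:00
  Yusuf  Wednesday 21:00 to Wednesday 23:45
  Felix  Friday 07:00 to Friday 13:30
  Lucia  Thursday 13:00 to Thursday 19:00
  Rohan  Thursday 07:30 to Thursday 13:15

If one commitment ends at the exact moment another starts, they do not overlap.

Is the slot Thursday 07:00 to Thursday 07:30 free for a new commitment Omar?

Mei: ends Wednesday 15:00 at or before Omar starts Thursday 07:00 → clear.
Yusuf: ends Wednesday 23:45 at or before Omar starts Thursday 07:00 → clear.
Rohan: starts Thursday 07:30 at or after Omar ends Thursday 07:30 → clear.
Lucia: starts Thursday 13:00 at or after Omar ends Thursday 07:30 → clear.
Priya: starts Thursday 17:00 at or after Omar ends Thursday 07:30 → clear.
Felix: starts Friday 07:00 at or after Omar ends Thursday 07:30 → clear.
Kenji: starts Friday 07:30 at or after Omar ends Thursday 07:30 → clear.
Hannah: starts Friday 13:30 at or after Omar ends Thursday 07:30 → clear.

Yes — the slot is free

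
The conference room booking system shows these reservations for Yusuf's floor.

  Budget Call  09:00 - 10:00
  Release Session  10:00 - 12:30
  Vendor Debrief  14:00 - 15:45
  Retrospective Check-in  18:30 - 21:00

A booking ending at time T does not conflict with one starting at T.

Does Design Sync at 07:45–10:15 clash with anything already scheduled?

Yes — it overlaps Budget Call, Release Session

Budget Call: starts 09:00 before Design Sync ends 10:15, and ends 10:00 after Design Sync starts 07:45 → overlap.
Release Session: starts 10:00 before Design Sync ends 10:15, and ends 12:30 after Design Sync starts 07:45 → overlap.
Vendor Debrief: starts 14:00 at or after Design Sync ends 10:15 → clear.
Retrospective Check-in: starts 18:30 at or after Design Sync ends 10:15 → clear.
Design Sync overlaps Budget Call, Release Session.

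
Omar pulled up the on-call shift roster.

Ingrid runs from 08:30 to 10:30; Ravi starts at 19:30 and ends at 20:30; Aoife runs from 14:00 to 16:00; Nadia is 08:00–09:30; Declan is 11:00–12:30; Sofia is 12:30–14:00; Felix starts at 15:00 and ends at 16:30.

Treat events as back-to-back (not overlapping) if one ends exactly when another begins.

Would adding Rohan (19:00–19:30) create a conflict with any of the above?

Nadia: ends 09:30 at or before Rohan starts 19:00 → clear.
Ingrid: ends 10:30 at or before Rohan starts 19:00 → clear.
Declan: ends 12:30 at or before Rohan starts 19:00 → clear.
Sofia: ends 14:00 at or before Rohan starts 19:00 → clear.
Aoife: ends 16:00 at or before Rohan starts 19:00 → clear.
Felix: ends 16:30 at or before Rohan starts 19:00 → clear.
Ravi: starts 19:30 at or after Rohan ends 19:30 → clear.

No — it doesn't clash with anything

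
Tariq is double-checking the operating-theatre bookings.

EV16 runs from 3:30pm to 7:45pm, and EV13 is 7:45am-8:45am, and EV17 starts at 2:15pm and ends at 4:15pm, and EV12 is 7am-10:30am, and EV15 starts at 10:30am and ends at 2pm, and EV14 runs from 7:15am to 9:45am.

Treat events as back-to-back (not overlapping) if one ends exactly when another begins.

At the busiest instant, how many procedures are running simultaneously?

Sort all start/end points and keep a running count:
7am start EV12 → 1
7:15am start EV14 → 2
7:45am start EV13 → 3
8:45am end EV13 → 2
9:45am end EV14 → 1
10:30am end EV12 → 0
10:30am start EV15 → 1
2pm end EV15 → 0
2:15pm start EV17 → 1
3:30pm start EV16 → 2
4:15pm end EV17 → 1
7:45pm end EV16 → 0
Peak is 3, at 7:45am (EV12, EV13, EV14).

3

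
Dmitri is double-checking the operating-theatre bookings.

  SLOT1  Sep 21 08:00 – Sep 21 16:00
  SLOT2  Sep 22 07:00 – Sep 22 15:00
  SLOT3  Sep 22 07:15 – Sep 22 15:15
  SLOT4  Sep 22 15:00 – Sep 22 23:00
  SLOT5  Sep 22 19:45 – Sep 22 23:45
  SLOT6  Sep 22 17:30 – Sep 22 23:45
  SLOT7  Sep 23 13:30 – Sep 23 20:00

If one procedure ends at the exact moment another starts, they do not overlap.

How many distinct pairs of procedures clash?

Check each pair: they overlap iff neither finishes before the other starts.
Sorted by start: SLOT1, SLOT2, SLOT3, SLOT4, SLOT6, SLOT5, SLOT7.
SLOT2 starts after SLOT1 ends, so nothing later overlaps SLOT1 either.
SLOT3 starts before SLOT2 ends → SLOT2 and SLOT3 overlap.
SLOT4 starts exactly when SLOT2 ends (back-to-back, no overlap), so nothing later overlaps SLOT2 either.
SLOT4 starts before SLOT3 ends → SLOT3 and SLOT4 overlap.
SLOT6 starts after SLOT3 ends, so nothing later overlaps SLOT3 either.
SLOT6 starts before SLOT4 ends → SLOT4 and SLOT6 overlap.
SLOT5 starts before SLOT4 ends → SLOT4 and SLOT5 overlap.
SLOT7 starts after SLOT4 ends.
SLOT5 starts before SLOT6 ends → SLOT6 and SLOT5 overlap.
SLOT7 starts after SLOT6 ends.
SLOT7 starts after SLOT5 ends.
Overlapping pairs: SLOT2 & SLOT3, SLOT3 & SLOT4, SLOT4 & SLOT5, SLOT4 & SLOT6, SLOT5 & SLOT6 — 5 in total.

5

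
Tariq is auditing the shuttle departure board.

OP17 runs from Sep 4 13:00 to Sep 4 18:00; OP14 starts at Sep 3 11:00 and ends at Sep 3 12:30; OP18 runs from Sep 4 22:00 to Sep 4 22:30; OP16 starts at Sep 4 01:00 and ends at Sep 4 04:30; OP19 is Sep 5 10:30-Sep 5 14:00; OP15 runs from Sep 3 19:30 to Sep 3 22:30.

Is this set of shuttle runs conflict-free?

Yes

Check each pair: they overlap iff neither finishes before the other starts.
Sorted by start: OP14, OP15, OP16, OP17, OP18, OP19.
OP15 starts after OP14 ends; OP14 is clear from here.
OP16 starts after OP15 ends; OP15 is clear from here.
OP17 starts after OP16 ends; OP16 is clear from here.
OP18 starts after OP17 ends; OP17 is clear from here.
OP19 starts after OP18 ends.
Every pair is clear; the schedule has no overlaps.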